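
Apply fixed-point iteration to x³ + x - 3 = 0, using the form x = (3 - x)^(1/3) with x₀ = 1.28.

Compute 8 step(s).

Equation: x³ + x - 3 = 0
Fixed-point form: x = (3 - x)^(1/3)
x₀ = 1.28

x_1 = g(1.280000) = 1.198145
x_2 = g(1.198145) = 1.216858
x_3 = g(1.216858) = 1.212631
x_4 = g(1.212631) = 1.213588
x_5 = g(1.213588) = 1.213372
x_6 = g(1.213372) = 1.213421
x_7 = g(1.213421) = 1.213410
x_8 = g(1.213410) = 1.213412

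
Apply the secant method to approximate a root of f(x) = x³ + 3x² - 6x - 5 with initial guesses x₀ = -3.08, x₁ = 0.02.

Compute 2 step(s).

f(x) = x³ + 3x² - 6x - 5
x₀ = -3.08, x₁ = 0.02

Secant formula: x_{n+1} = x_n - f(x_n)(x_n - x_{n-1})/(f(x_n) - f(x_{n-1}))

Iteration 1:
  f(-3.080000) = 12.721088
  f(0.020000) = -5.118792
  x_2 = 0.020000 - (-5.118792)×(0.020000 - (-3.080000))/(-5.118792 - 12.721088)
       = -0.869482
Iteration 2:
  f(0.020000) = -5.118792
  f(-0.869482) = 1.827563
  x_3 = -0.869482 - 1.827563×(-0.869482 - 0.020000)/(1.827563 - (-5.118792))
       = -0.635462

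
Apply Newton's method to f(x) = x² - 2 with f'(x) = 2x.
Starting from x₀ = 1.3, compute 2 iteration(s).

f(x) = x² - 2
f'(x) = 2x
x₀ = 1.3

Newton-Raphson formula: x_{n+1} = x_n - f(x_n)/f'(x_n)

Iteration 1:
  f(1.300000) = -0.310000
  f'(1.300000) = 2.600000
  x_1 = 1.300000 - (-0.310000)/2.600000 = 1.419231
Iteration 2:
  f(1.419231) = 0.014216
  f'(1.419231) = 2.838462
  x_2 = 1.419231 - 0.014216/2.838462 = 1.414222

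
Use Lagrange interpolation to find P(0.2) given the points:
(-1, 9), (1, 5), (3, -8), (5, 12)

Lagrange interpolation formula:
P(x) = Σ yᵢ × Lᵢ(x)
where Lᵢ(x) = Π_{j≠i} (x - xⱼ)/(xᵢ - xⱼ)

L_0(0.2) = (0.2 - 1)/(-1 - 1) × (0.2 - 3)/(-1 - 3) × (0.2 - 5)/(-1 - 5) = 0.224000
L_1(0.2) = (0.2 - (-1))/(1 - (-1)) × (0.2 - 3)/(1 - 3) × (0.2 - 5)/(1 - 5) = 1.008000
L_2(0.2) = (0.2 - (-1))/(3 - (-1)) × (0.2 - 1)/(3 - 1) × (0.2 - 5)/(3 - 5) = -0.288000
L_3(0.2) = (0.2 - (-1))/(5 - (-1)) × (0.2 - 1)/(5 - 1) × (0.2 - 3)/(5 - 3) = 0.056000

P(0.2) = 9×L_0(0.2) + 5×L_1(0.2) + (-8)×L_2(0.2) + 12×L_3(0.2)
P(0.2) = 10.032000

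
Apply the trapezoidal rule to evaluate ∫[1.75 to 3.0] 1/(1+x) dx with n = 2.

f(x) = 1/(1+x)
a = 1.75, b = 3.0, n = 2
h = (b - a)/n = 0.625000

Trapezoidal rule: (h/2)[f(x₀) + 2f(x₁) + 2f(x₂) + ... + f(xₙ)]

x_0 = 1.7500, f(x_0) = 0.363636, coefficient = 1
x_1 = 2.3750, f(x_1) = 0.296296, coefficient = 2
x_2 = 3.0000, f(x_2) = 0.250000, coefficient = 1

I ≈ (0.625000/2) × 1.206229 = 0.376947
Exact value: 0.374693
Error: 0.002253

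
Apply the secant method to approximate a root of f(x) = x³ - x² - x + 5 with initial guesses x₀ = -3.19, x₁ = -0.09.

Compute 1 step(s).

f(x) = x³ - x² - x + 5
x₀ = -3.19, x₁ = -0.09

Secant formula: x_{n+1} = x_n - f(x_n)(x_n - x_{n-1})/(f(x_n) - f(x_{n-1}))

Iteration 1:
  f(-3.190000) = -34.447859
  f(-0.090000) = 5.081171
  x_2 = -0.090000 - 5.081171×(-0.090000 - (-3.190000))/(5.081171 - (-34.447859))
       = -0.488483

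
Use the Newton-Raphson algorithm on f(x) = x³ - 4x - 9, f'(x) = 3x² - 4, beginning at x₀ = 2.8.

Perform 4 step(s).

f(x) = x³ - 4x - 9
f'(x) = 3x² - 4
x₀ = 2.8

Newton-Raphson formula: x_{n+1} = x_n - f(x_n)/f'(x_n)

Iteration 1:
  f(2.800000) = 1.752000
  f'(2.800000) = 19.520000
  x_1 = 2.800000 - 1.752000/19.520000 = 2.710246
Iteration 2:
  f(2.710246) = 0.066946
  f'(2.710246) = 18.036299
  x_2 = 2.710246 - 0.066946/18.036299 = 2.706534
Iteration 3:
  f(2.706534) = 0.000112
  f'(2.706534) = 17.975982
  x_3 = 2.706534 - 0.000112/17.975982 = 2.706528
Iteration 4:
  f(2.706528) = 0.000000
  f'(2.706528) = 17.975881
  x_4 = 2.706528 - 0.000000/17.975881 = 2.706528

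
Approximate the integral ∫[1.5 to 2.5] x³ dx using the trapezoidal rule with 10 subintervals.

f(x) = x³
a = 1.5, b = 2.5, n = 10
h = (b - a)/n = 0.100000

Trapezoidal rule: (h/2)[f(x₀) + 2f(x₁) + 2f(x₂) + ... + f(xₙ)]

x_0 = 1.5000, f(x_0) = 3.375000, coefficient = 1
x_1 = 1.6000, f(x_1) = 4.096000, coefficient = 2
x_2 = 1.7000, f(x_2) = 4.913000, coefficient = 2
x_3 = 1.8000, f(x_3) = 5.832000, coefficient = 2
x_4 = 1.9000, f(x_4) = 6.859000, coefficient = 2
x_5 = 2.0000, f(x_5) = 8.000000, coefficient = 2
x_6 = 2.1000, f(x_6) = 9.261000, coefficient = 2
x_7 = 2.2000, f(x_7) = 10.648000, coefficient = 2
x_8 = 2.3000, f(x_8) = 12.167000, coefficient = 2
x_9 = 2.4000, f(x_9) = 13.824000, coefficient = 2
x_10 = 2.5000, f(x_10) = 15.625000, coefficient = 1

I ≈ (0.100000/2) × 170.200000 = 8.510000
Exact value: 8.500000
Error: 0.010000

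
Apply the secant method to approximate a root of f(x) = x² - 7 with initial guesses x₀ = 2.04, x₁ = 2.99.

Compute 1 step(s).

f(x) = x² - 7
x₀ = 2.04, x₁ = 2.99

Secant formula: x_{n+1} = x_n - f(x_n)(x_n - x_{n-1})/(f(x_n) - f(x_{n-1}))

Iteration 1:
  f(2.040000) = -2.838400
  f(2.990000) = 1.940100
  x_2 = 2.990000 - 1.940100×(2.990000 - 2.040000)/(1.940100 - (-2.838400))
       = 2.604294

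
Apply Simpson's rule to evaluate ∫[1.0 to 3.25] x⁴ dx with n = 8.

f(x) = x⁴
a = 1.0, b = 3.25, n = 8
h = (b - a)/n = 0.281250

Simpson's rule: (h/3)[f(x₀) + 4f(x₁) + 2f(x₂) + ... + f(xₙ)]

x_0 = 1.0000, f(x_0) = 1.000000, coefficient = 1
x_1 = 1.2812, f(x_1) = 2.694856, coefficient = 4
x_2 = 1.5625, f(x_2) = 5.960464, coefficient = 2
x_3 = 1.8438, f(x_3) = 11.556016, coefficient = 4
x_4 = 2.1250, f(x_4) = 20.390869, coefficient = 2
x_5 = 2.4062, f(x_5) = 33.524552, coefficient = 4
x_6 = 2.6875, f(x_6) = 52.166763, coefficient = 2
x_7 = 2.9688, f(x_7) = 77.677369, coefficient = 4
x_8 = 3.2500, f(x_8) = 111.566406, coefficient = 1

I ≈ (0.281250/3) × 771.413773 = 72.320041
Exact value: 72.318164
Error: 0.001877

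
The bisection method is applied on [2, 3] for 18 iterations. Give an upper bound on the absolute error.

Bisection error bound: |error| ≤ (b-a)/2^n
|error| ≤ (3 - 2)/2^18 = 1/2^18
|error| ≤ 0.0000038147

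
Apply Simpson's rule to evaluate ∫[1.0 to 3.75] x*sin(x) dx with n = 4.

f(x) = x*sin(x)
a = 1.0, b = 3.75, n = 4
h = (b - a)/n = 0.687500

Simpson's rule: (h/3)[f(x₀) + 4f(x₁) + 2f(x₂) + ... + f(xₙ)]

x_0 = 1.0000, f(x_0) = 0.841471, coefficient = 1
x_1 = 1.6875, f(x_1) = 1.676021, coefficient = 4
x_2 = 2.3750, f(x_2) = 1.647502, coefficient = 2
x_3 = 3.0625, f(x_3) = 0.241969, coefficient = 4
x_4 = 3.7500, f(x_4) = -2.143355, coefficient = 1

I ≈ (0.687500/3) × 9.665081 = 2.214914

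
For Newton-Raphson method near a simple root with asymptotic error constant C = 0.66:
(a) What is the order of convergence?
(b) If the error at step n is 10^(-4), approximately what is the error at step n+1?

(a) Newton-Raphson has quadratic (order 2) convergence near simple roots.
    This means |e_{n+1}| ≈ C|e_n|².

(b) With |e_n| = 10^(-4) and C = 0.66:
    |e_{n+1}| ≈ 0.66 × (10^(-4))² = 0.66 × 10^(-8)

(a) 2 (quadratic); (b) |e_{n+1}| ≈ 6.600e-09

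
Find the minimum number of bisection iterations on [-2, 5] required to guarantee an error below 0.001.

We need (b-a)/2^n ≤ 0.001
(5 - (-2))/2^n ≤ 0.001
7/2^n ≤ 0.001
2^n ≥ 7000
n ≥ log₂(7000) = 12.77
n ≥ 13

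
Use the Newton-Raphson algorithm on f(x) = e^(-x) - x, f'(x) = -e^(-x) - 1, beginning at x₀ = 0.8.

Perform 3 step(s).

f(x) = e^(-x) - x
f'(x) = -e^(-x) - 1
x₀ = 0.8

Newton-Raphson formula: x_{n+1} = x_n - f(x_n)/f'(x_n)

Iteration 1:
  f(0.800000) = -0.350671
  f'(0.800000) = -1.449329
  x_1 = 0.800000 - (-0.350671)/(-1.449329) = 0.558046
Iteration 2:
  f(0.558046) = 0.014280
  f'(0.558046) = -1.572326
  x_2 = 0.558046 - 0.014280/(-1.572326) = 0.567128
Iteration 3:
  f(0.567128) = 0.000024
  f'(0.567128) = -1.567152
  x_3 = 0.567128 - 0.000024/(-1.567152) = 0.567143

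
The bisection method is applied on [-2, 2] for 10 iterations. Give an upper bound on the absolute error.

Bisection error bound: |error| ≤ (b-a)/2^n
|error| ≤ (2 - (-2))/2^10 = 4/2^10
|error| ≤ 0.0039062500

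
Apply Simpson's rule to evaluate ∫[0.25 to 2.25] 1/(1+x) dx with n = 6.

f(x) = 1/(1+x)
a = 0.25, b = 2.25, n = 6
h = (b - a)/n = 0.333333

Simpson's rule: (h/3)[f(x₀) + 4f(x₁) + 2f(x₂) + ... + f(xₙ)]

x_0 = 0.2500, f(x_0) = 0.800000, coefficient = 1
x_1 = 0.5833, f(x_1) = 0.631579, coefficient = 4
x_2 = 0.9167, f(x_2) = 0.521739, coefficient = 2
x_3 = 1.2500, f(x_3) = 0.444444, coefficient = 4
x_4 = 1.5833, f(x_4) = 0.387097, coefficient = 2
x_5 = 1.9167, f(x_5) = 0.342857, coefficient = 4
x_6 = 2.2500, f(x_6) = 0.307692, coefficient = 1

I ≈ (0.333333/3) × 8.600886 = 0.955654
Exact value: 0.955511
Error: 0.000143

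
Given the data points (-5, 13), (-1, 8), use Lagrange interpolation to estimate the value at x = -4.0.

Lagrange interpolation formula:
P(x) = Σ yᵢ × Lᵢ(x)
where Lᵢ(x) = Π_{j≠i} (x - xⱼ)/(xᵢ - xⱼ)

L_0(-4.0) = (-4.0 - (-1))/(-5 - (-1)) = 0.750000
L_1(-4.0) = (-4.0 - (-5))/(-1 - (-5)) = 0.250000

P(-4.0) = 13×L_0(-4.0) + 8×L_1(-4.0)
P(-4.0) = 11.750000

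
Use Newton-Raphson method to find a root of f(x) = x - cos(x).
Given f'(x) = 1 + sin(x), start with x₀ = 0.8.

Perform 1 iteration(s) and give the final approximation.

f(x) = x - cos(x)
f'(x) = 1 + sin(x)
x₀ = 0.8

Newton-Raphson formula: x_{n+1} = x_n - f(x_n)/f'(x_n)

Iteration 1:
  f(0.800000) = 0.103293
  f'(0.800000) = 1.717356
  x_1 = 0.800000 - 0.103293/1.717356 = 0.739853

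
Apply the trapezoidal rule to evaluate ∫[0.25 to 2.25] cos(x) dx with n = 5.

f(x) = cos(x)
a = 0.25, b = 2.25, n = 5
h = (b - a)/n = 0.400000

Trapezoidal rule: (h/2)[f(x₀) + 2f(x₁) + 2f(x₂) + ... + f(xₙ)]

x_0 = 0.2500, f(x_0) = 0.968912, coefficient = 1
x_1 = 0.6500, f(x_1) = 0.796084, coefficient = 2
x_2 = 1.0500, f(x_2) = 0.497571, coefficient = 2
x_3 = 1.4500, f(x_3) = 0.120503, coefficient = 2
x_4 = 1.8500, f(x_4) = -0.275590, coefficient = 2
x_5 = 2.2500, f(x_5) = -0.628174, coefficient = 1

I ≈ (0.400000/2) × 2.617874 = 0.523575
Exact value: 0.530669
Error: 0.007095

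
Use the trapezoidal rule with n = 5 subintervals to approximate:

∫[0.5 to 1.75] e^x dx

f(x) = e^x
a = 0.5, b = 1.75, n = 5
h = (b - a)/n = 0.250000

Trapezoidal rule: (h/2)[f(x₀) + 2f(x₁) + 2f(x₂) + ... + f(xₙ)]

x_0 = 0.5000, f(x_0) = 1.648721, coefficient = 1
x_1 = 0.7500, f(x_1) = 2.117000, coefficient = 2
x_2 = 1.0000, f(x_2) = 2.718282, coefficient = 2
x_3 = 1.2500, f(x_3) = 3.490343, coefficient = 2
x_4 = 1.5000, f(x_4) = 4.481689, coefficient = 2
x_5 = 1.7500, f(x_5) = 5.754603, coefficient = 1

I ≈ (0.250000/2) × 33.017952 = 4.127244
Exact value: 4.105881
Error: 0.021363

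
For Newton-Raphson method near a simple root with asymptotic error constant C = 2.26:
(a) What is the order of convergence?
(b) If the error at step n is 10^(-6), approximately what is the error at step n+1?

(a) Newton-Raphson has quadratic (order 2) convergence near simple roots.
    This means |e_{n+1}| ≈ C|e_n|².

(b) With |e_n| = 10^(-6) and C = 2.26:
    |e_{n+1}| ≈ 2.26 × (10^(-6))² = 2.26 × 10^(-12)

(a) 2 (quadratic); (b) |e_{n+1}| ≈ 2.260e-12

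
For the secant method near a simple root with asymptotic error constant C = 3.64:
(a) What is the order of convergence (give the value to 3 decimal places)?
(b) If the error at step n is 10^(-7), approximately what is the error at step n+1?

(a) Secant method has superlinear convergence with order φ = (1+√5)/2 ≈ 1.618.
    This means |e_{n+1}| ≈ C|e_n|^1.618.

(b) With |e_n| = 10^(-7) and C = 3.64:
    |e_{n+1}| ≈ 3.64 × (10^(-7))^1.618 = 3.64 × 10^(-11.33)

(a) ≈ 1.618 (golden ratio); (b) |e_{n+1}| ≈ 1.717e-11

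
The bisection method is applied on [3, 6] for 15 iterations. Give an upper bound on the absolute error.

Bisection error bound: |error| ≤ (b-a)/2^n
|error| ≤ (6 - 3)/2^15 = 3/2^15
|error| ≤ 0.0000915527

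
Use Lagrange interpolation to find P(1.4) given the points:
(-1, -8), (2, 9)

Lagrange interpolation formula:
P(x) = Σ yᵢ × Lᵢ(x)
where Lᵢ(x) = Π_{j≠i} (x - xⱼ)/(xᵢ - xⱼ)

L_0(1.4) = (1.4 - 2)/(-1 - 2) = 0.200000
L_1(1.4) = (1.4 - (-1))/(2 - (-1)) = 0.800000

P(1.4) = (-8)×L_0(1.4) + 9×L_1(1.4)
P(1.4) = 5.600000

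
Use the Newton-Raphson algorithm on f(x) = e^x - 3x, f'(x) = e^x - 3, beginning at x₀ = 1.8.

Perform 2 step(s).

f(x) = e^x - 3x
f'(x) = e^x - 3
x₀ = 1.8

Newton-Raphson formula: x_{n+1} = x_n - f(x_n)/f'(x_n)

Iteration 1:
  f(1.800000) = 0.649647
  f'(1.800000) = 3.049647
  x_1 = 1.800000 - 0.649647/3.049647 = 1.586976
Iteration 2:
  f(1.586976) = 0.128015
  f'(1.586976) = 1.888943
  x_2 = 1.586976 - 0.128015/1.888943 = 1.519206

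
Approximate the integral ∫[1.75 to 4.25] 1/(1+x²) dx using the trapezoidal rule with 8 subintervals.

f(x) = 1/(1+x²)
a = 1.75, b = 4.25, n = 8
h = (b - a)/n = 0.312500

Trapezoidal rule: (h/2)[f(x₀) + 2f(x₁) + 2f(x₂) + ... + f(xₙ)]

x_0 = 1.7500, f(x_0) = 0.246154, coefficient = 1
x_1 = 2.0625, f(x_1) = 0.190335, coefficient = 2
x_2 = 2.3750, f(x_2) = 0.150588, coefficient = 2
x_3 = 2.6875, f(x_3) = 0.121615, coefficient = 2
x_4 = 3.0000, f(x_4) = 0.100000, coefficient = 2
x_5 = 3.3125, f(x_5) = 0.083524, coefficient = 2
x_6 = 3.6250, f(x_6) = 0.070718, coefficient = 2
x_7 = 3.9375, f(x_7) = 0.060592, coefficient = 2
x_8 = 4.2500, f(x_8) = 0.052459, coefficient = 1

I ≈ (0.312500/2) × 1.853356 = 0.289587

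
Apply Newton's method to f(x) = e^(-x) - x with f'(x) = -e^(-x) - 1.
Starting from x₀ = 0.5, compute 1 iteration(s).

f(x) = e^(-x) - x
f'(x) = -e^(-x) - 1
x₀ = 0.5

Newton-Raphson formula: x_{n+1} = x_n - f(x_n)/f'(x_n)

Iteration 1:
  f(0.500000) = 0.106531
  f'(0.500000) = -1.606531
  x_1 = 0.500000 - 0.106531/(-1.606531) = 0.566311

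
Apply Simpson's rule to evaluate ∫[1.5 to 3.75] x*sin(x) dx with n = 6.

f(x) = x*sin(x)
a = 1.5, b = 3.75, n = 6
h = (b - a)/n = 0.375000

Simpson's rule: (h/3)[f(x₀) + 4f(x₁) + 2f(x₂) + ... + f(xₙ)]

x_0 = 1.5000, f(x_0) = 1.496242, coefficient = 1
x_1 = 1.8750, f(x_1) = 1.788911, coefficient = 4
x_2 = 2.2500, f(x_2) = 1.750665, coefficient = 2
x_3 = 2.6250, f(x_3) = 1.296541, coefficient = 4
x_4 = 3.0000, f(x_4) = 0.423360, coefficient = 2
x_5 = 3.3750, f(x_5) = -0.780617, coefficient = 4
x_6 = 3.7500, f(x_6) = -2.143355, coefficient = 1

I ≈ (0.375000/3) × 12.920277 = 1.615035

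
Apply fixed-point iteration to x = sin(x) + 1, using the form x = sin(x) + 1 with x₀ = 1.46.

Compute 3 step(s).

Equation: x = sin(x) + 1
Fixed-point form: x = sin(x) + 1
x₀ = 1.46

x_1 = g(1.460000) = 1.993868
x_2 = g(1.993868) = 1.911832
x_3 = g(1.911832) = 1.942409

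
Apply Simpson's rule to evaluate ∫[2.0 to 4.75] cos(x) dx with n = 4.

f(x) = cos(x)
a = 2.0, b = 4.75, n = 4
h = (b - a)/n = 0.687500

Simpson's rule: (h/3)[f(x₀) + 4f(x₁) + 2f(x₂) + ... + f(xₙ)]

x_0 = 2.0000, f(x_0) = -0.416147, coefficient = 1
x_1 = 2.6875, f(x_1) = -0.898659, coefficient = 4
x_2 = 3.3750, f(x_2) = -0.972884, coefficient = 2
x_3 = 4.0625, f(x_3) = -0.605098, coefficient = 4
x_4 = 4.7500, f(x_4) = 0.037602, coefficient = 1

I ≈ (0.687500/3) × -8.339342 = -1.911099
Exact value: -1.908590
Error: 0.002509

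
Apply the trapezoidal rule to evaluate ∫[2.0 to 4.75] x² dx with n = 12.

f(x) = x²
a = 2.0, b = 4.75, n = 12
h = (b - a)/n = 0.229167

Trapezoidal rule: (h/2)[f(x₀) + 2f(x₁) + 2f(x₂) + ... + f(xₙ)]

x_0 = 2.0000, f(x_0) = 4.000000, coefficient = 1
x_1 = 2.2292, f(x_1) = 4.969184, coefficient = 2
x_2 = 2.4583, f(x_2) = 6.043403, coefficient = 2
x_3 = 2.6875, f(x_3) = 7.222656, coefficient = 2
x_4 = 2.9167, f(x_4) = 8.506944, coefficient = 2
x_5 = 3.1458, f(x_5) = 9.896267, coefficient = 2
x_6 = 3.3750, f(x_6) = 11.390625, coefficient = 2
x_7 = 3.6042, f(x_7) = 12.990017, coefficient = 2
x_8 = 3.8333, f(x_8) = 14.694444, coefficient = 2
x_9 = 4.0625, f(x_9) = 16.503906, coefficient = 2
x_10 = 4.2917, f(x_10) = 18.418403, coefficient = 2
x_11 = 4.5208, f(x_11) = 20.437934, coefficient = 2
x_12 = 4.7500, f(x_12) = 22.562500, coefficient = 1

I ≈ (0.229167/2) × 288.710069 = 33.081362
Exact value: 33.057292
Error: 0.024070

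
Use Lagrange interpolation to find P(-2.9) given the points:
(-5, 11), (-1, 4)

Lagrange interpolation formula:
P(x) = Σ yᵢ × Lᵢ(x)
where Lᵢ(x) = Π_{j≠i} (x - xⱼ)/(xᵢ - xⱼ)

L_0(-2.9) = (-2.9 - (-1))/(-5 - (-1)) = 0.475000
L_1(-2.9) = (-2.9 - (-5))/(-1 - (-5)) = 0.525000

P(-2.9) = 11×L_0(-2.9) + 4×L_1(-2.9)
P(-2.9) = 7.325000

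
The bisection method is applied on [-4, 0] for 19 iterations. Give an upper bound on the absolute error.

Bisection error bound: |error| ≤ (b-a)/2^n
|error| ≤ (0 - (-4))/2^19 = 4/2^19
|error| ≤ 0.0000076294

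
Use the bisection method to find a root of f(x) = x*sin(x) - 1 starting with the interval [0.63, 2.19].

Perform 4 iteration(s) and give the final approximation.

f(x) = x*sin(x) - 1
Initial interval: [0.63, 2.19]

Iteration 1:
  c_1 = (0.630000 + 2.190000)/2 = 1.410000
  f(c_1) = f(1.410000) = 0.391811
  f(a) × f(c) < 0, new interval: [0.630000, 1.410000]
Iteration 2:
  c_2 = (0.630000 + 1.410000)/2 = 1.020000
  f(c_2) = f(1.020000) = -0.130850
  f(a) × f(c) ≥ 0, new interval: [1.020000, 1.410000]
Iteration 3:
  c_3 = (1.020000 + 1.410000)/2 = 1.215000
  f(c_3) = f(1.215000) = 0.138904
  f(a) × f(c) < 0, new interval: [1.020000, 1.215000]
Iteration 4:
  c_4 = (1.020000 + 1.215000)/2 = 1.117500
  f(c_4) = f(1.117500) = 0.004642
  f(a) × f(c) < 0, new interval: [1.020000, 1.117500]

After 4 iteration(s), the approximation is c_4 = 1.117500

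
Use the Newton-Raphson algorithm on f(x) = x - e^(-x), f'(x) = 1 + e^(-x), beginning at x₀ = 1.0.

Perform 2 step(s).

f(x) = x - e^(-x)
f'(x) = 1 + e^(-x)
x₀ = 1.0

Newton-Raphson formula: x_{n+1} = x_n - f(x_n)/f'(x_n)

Iteration 1:
  f(1.000000) = 0.632121
  f'(1.000000) = 1.367879
  x_1 = 1.000000 - 0.632121/1.367879 = 0.537883
Iteration 2:
  f(0.537883) = -0.046100
  f'(0.537883) = 1.583983
  x_2 = 0.537883 - (-0.046100)/1.583983 = 0.566987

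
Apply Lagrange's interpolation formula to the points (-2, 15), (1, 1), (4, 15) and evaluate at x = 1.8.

Lagrange interpolation formula:
P(x) = Σ yᵢ × Lᵢ(x)
where Lᵢ(x) = Π_{j≠i} (x - xⱼ)/(xᵢ - xⱼ)

L_0(1.8) = (1.8 - 1)/(-2 - 1) × (1.8 - 4)/(-2 - 4) = -0.097778
L_1(1.8) = (1.8 - (-2))/(1 - (-2)) × (1.8 - 4)/(1 - 4) = 0.928889
L_2(1.8) = (1.8 - (-2))/(4 - (-2)) × (1.8 - 1)/(4 - 1) = 0.168889

P(1.8) = 15×L_0(1.8) + 1×L_1(1.8) + 15×L_2(1.8)
P(1.8) = 1.995556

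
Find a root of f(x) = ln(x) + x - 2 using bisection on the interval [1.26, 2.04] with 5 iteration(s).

f(x) = ln(x) + x - 2
Initial interval: [1.26, 2.04]

Iteration 1:
  c_1 = (1.260000 + 2.040000)/2 = 1.650000
  f(c_1) = f(1.650000) = 0.150775
  f(a) × f(c) < 0, new interval: [1.260000, 1.650000]
Iteration 2:
  c_2 = (1.260000 + 1.650000)/2 = 1.455000
  f(c_2) = f(1.455000) = -0.169994
  f(a) × f(c) ≥ 0, new interval: [1.455000, 1.650000]
Iteration 3:
  c_3 = (1.455000 + 1.650000)/2 = 1.552500
  f(c_3) = f(1.552500) = -0.007633
  f(a) × f(c) ≥ 0, new interval: [1.552500, 1.650000]
Iteration 4:
  c_4 = (1.552500 + 1.650000)/2 = 1.601250
  f(c_4) = f(1.601250) = 0.072035
  f(a) × f(c) < 0, new interval: [1.552500, 1.601250]
Iteration 5:
  c_5 = (1.552500 + 1.601250)/2 = 1.576875
  f(c_5) = f(1.576875) = 0.032320
  f(a) × f(c) < 0, new interval: [1.552500, 1.576875]

After 5 iteration(s), the approximation is c_5 = 1.576875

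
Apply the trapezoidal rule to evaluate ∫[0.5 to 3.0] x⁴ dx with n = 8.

f(x) = x⁴
a = 0.5, b = 3.0, n = 8
h = (b - a)/n = 0.312500

Trapezoidal rule: (h/2)[f(x₀) + 2f(x₁) + 2f(x₂) + ... + f(xₙ)]

x_0 = 0.5000, f(x_0) = 0.062500, coefficient = 1
x_1 = 0.8125, f(x_1) = 0.435806, coefficient = 2
x_2 = 1.1250, f(x_2) = 1.601807, coefficient = 2
x_3 = 1.4375, f(x_3) = 4.270035, coefficient = 2
x_4 = 1.7500, f(x_4) = 9.378906, coefficient = 2
x_5 = 2.0625, f(x_5) = 18.095718, coefficient = 2
x_6 = 2.3750, f(x_6) = 31.816650, coefficient = 2
x_7 = 2.6875, f(x_7) = 52.166763, coefficient = 2
x_8 = 3.0000, f(x_8) = 81.000000, coefficient = 1

I ≈ (0.312500/2) × 316.593872 = 49.467793
Exact value: 48.593750
Error: 0.874043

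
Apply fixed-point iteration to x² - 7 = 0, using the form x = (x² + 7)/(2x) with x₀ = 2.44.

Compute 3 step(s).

Equation: x² - 7 = 0
Fixed-point form: x = (x² + 7)/(2x)
x₀ = 2.44

x_1 = g(2.440000) = 2.654426
x_2 = g(2.654426) = 2.645765
x_3 = g(2.645765) = 2.645751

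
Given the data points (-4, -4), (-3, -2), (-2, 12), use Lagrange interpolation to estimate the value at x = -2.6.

Lagrange interpolation formula:
P(x) = Σ yᵢ × Lᵢ(x)
where Lᵢ(x) = Π_{j≠i} (x - xⱼ)/(xᵢ - xⱼ)

L_0(-2.6) = (-2.6 - (-3))/(-4 - (-3)) × (-2.6 - (-2))/(-4 - (-2)) = -0.120000
L_1(-2.6) = (-2.6 - (-4))/(-3 - (-4)) × (-2.6 - (-2))/(-3 - (-2)) = 0.840000
L_2(-2.6) = (-2.6 - (-4))/(-2 - (-4)) × (-2.6 - (-3))/(-2 - (-3)) = 0.280000

P(-2.6) = (-4)×L_0(-2.6) + (-2)×L_1(-2.6) + 12×L_2(-2.6)
P(-2.6) = 2.160000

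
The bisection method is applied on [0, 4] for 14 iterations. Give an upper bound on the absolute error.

Bisection error bound: |error| ≤ (b-a)/2^n
|error| ≤ (4 - 0)/2^14 = 4/2^14
|error| ≤ 0.0002441406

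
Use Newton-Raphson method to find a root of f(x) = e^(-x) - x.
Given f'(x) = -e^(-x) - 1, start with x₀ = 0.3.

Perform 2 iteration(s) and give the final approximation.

f(x) = e^(-x) - x
f'(x) = -e^(-x) - 1
x₀ = 0.3

Newton-Raphson formula: x_{n+1} = x_n - f(x_n)/f'(x_n)

Iteration 1:
  f(0.300000) = 0.440818
  f'(0.300000) = -1.740818
  x_1 = 0.300000 - 0.440818/(-1.740818) = 0.553225
Iteration 2:
  f(0.553225) = 0.021868
  f'(0.553225) = -1.575092
  x_2 = 0.553225 - 0.021868/(-1.575092) = 0.567108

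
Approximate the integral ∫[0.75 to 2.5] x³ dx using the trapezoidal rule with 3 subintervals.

f(x) = x³
a = 0.75, b = 2.5, n = 3
h = (b - a)/n = 0.583333

Trapezoidal rule: (h/2)[f(x₀) + 2f(x₁) + 2f(x₂) + ... + f(xₙ)]

x_0 = 0.7500, f(x_0) = 0.421875, coefficient = 1
x_1 = 1.3333, f(x_1) = 2.370370, coefficient = 2
x_2 = 1.9167, f(x_2) = 7.041088, coefficient = 2
x_3 = 2.5000, f(x_3) = 15.625000, coefficient = 1

I ≈ (0.583333/2) × 34.869792 = 10.170356
Exact value: 9.686523
Error: 0.483832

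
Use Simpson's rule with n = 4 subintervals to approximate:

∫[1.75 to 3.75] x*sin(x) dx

f(x) = x*sin(x)
a = 1.75, b = 3.75, n = 4
h = (b - a)/n = 0.500000

Simpson's rule: (h/3)[f(x₀) + 4f(x₁) + 2f(x₂) + ... + f(xₙ)]

x_0 = 1.7500, f(x_0) = 1.721975, coefficient = 1
x_1 = 2.2500, f(x_1) = 1.750665, coefficient = 4
x_2 = 2.7500, f(x_2) = 1.049568, coefficient = 2
x_3 = 3.2500, f(x_3) = -0.351634, coefficient = 4
x_4 = 3.7500, f(x_4) = -2.143355, coefficient = 1

I ≈ (0.500000/3) × 7.273878 = 1.212313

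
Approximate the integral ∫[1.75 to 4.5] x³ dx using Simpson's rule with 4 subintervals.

f(x) = x³
a = 1.75, b = 4.5, n = 4
h = (b - a)/n = 0.687500

Simpson's rule: (h/3)[f(x₀) + 4f(x₁) + 2f(x₂) + ... + f(xₙ)]

x_0 = 1.7500, f(x_0) = 5.359375, coefficient = 1
x_1 = 2.4375, f(x_1) = 14.482178, coefficient = 4
x_2 = 3.1250, f(x_2) = 30.517578, coefficient = 2
x_3 = 3.8125, f(x_3) = 55.415283, coefficient = 4
x_4 = 4.5000, f(x_4) = 91.125000, coefficient = 1

I ≈ (0.687500/3) × 437.109375 = 100.170898
Exact value: 100.170898
Error: 0.000000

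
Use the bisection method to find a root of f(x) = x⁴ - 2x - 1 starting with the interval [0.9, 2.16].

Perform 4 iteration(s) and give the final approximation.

f(x) = x⁴ - 2x - 1
Initial interval: [0.9, 2.16]

Iteration 1:
  c_1 = (0.900000 + 2.160000)/2 = 1.530000
  f(c_1) = f(1.530000) = 1.419813
  f(a) × f(c) < 0, new interval: [0.900000, 1.530000]
Iteration 2:
  c_2 = (0.900000 + 1.530000)/2 = 1.215000
  f(c_2) = f(1.215000) = -1.250760
  f(a) × f(c) ≥ 0, new interval: [1.215000, 1.530000]
Iteration 3:
  c_3 = (1.215000 + 1.530000)/2 = 1.372500
  f(c_3) = f(1.372500) = -0.196462
  f(a) × f(c) ≥ 0, new interval: [1.372500, 1.530000]
Iteration 4:
  c_4 = (1.372500 + 1.530000)/2 = 1.451250
  f(c_4) = f(1.451250) = 0.533269
  f(a) × f(c) < 0, new interval: [1.372500, 1.451250]

After 4 iteration(s), the approximation is c_4 = 1.451250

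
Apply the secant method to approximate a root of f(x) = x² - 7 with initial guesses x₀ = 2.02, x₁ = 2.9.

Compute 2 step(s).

f(x) = x² - 7
x₀ = 2.02, x₁ = 2.9

Secant formula: x_{n+1} = x_n - f(x_n)(x_n - x_{n-1})/(f(x_n) - f(x_{n-1}))

Iteration 1:
  f(2.020000) = -2.919600
  f(2.900000) = 1.410000
  x_2 = 2.900000 - 1.410000×(2.900000 - 2.020000)/(1.410000 - (-2.919600))
       = 2.613415
Iteration 2:
  f(2.900000) = 1.410000
  f(2.613415) = -0.170064
  x_3 = 2.613415 - (-0.170064)×(2.613415 - 2.900000)/(-0.170064 - 1.410000)
       = 2.644260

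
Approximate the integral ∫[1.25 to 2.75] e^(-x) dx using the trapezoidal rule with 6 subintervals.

f(x) = e^(-x)
a = 1.25, b = 2.75, n = 6
h = (b - a)/n = 0.250000

Trapezoidal rule: (h/2)[f(x₀) + 2f(x₁) + 2f(x₂) + ... + f(xₙ)]

x_0 = 1.2500, f(x_0) = 0.286505, coefficient = 1
x_1 = 1.5000, f(x_1) = 0.223130, coefficient = 2
x_2 = 1.7500, f(x_2) = 0.173774, coefficient = 2
x_3 = 2.0000, f(x_3) = 0.135335, coefficient = 2
x_4 = 2.2500, f(x_4) = 0.105399, coefficient = 2
x_5 = 2.5000, f(x_5) = 0.082085, coefficient = 2
x_6 = 2.7500, f(x_6) = 0.063928, coefficient = 1

I ≈ (0.250000/2) × 1.789880 = 0.223735
Exact value: 0.222577
Error: 0.001158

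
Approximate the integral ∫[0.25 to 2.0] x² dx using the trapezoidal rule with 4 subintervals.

f(x) = x²
a = 0.25, b = 2.0, n = 4
h = (b - a)/n = 0.437500

Trapezoidal rule: (h/2)[f(x₀) + 2f(x₁) + 2f(x₂) + ... + f(xₙ)]

x_0 = 0.2500, f(x_0) = 0.062500, coefficient = 1
x_1 = 0.6875, f(x_1) = 0.472656, coefficient = 2
x_2 = 1.1250, f(x_2) = 1.265625, coefficient = 2
x_3 = 1.5625, f(x_3) = 2.441406, coefficient = 2
x_4 = 2.0000, f(x_4) = 4.000000, coefficient = 1

I ≈ (0.437500/2) × 12.421875 = 2.717285
Exact value: 2.661458
Error: 0.055827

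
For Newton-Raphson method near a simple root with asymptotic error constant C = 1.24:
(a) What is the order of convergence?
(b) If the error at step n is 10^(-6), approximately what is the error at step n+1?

(a) Newton-Raphson has quadratic (order 2) convergence near simple roots.
    This means |e_{n+1}| ≈ C|e_n|².

(b) With |e_n| = 10^(-6) and C = 1.24:
    |e_{n+1}| ≈ 1.24 × (10^(-6))² = 1.24 × 10^(-12)

(a) 2 (quadratic); (b) |e_{n+1}| ≈ 1.240e-12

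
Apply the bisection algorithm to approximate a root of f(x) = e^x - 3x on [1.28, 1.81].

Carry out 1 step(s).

f(x) = e^x - 3x
Initial interval: [1.28, 1.81]

Iteration 1:
  c_1 = (1.280000 + 1.810000)/2 = 1.545000
  f(c_1) = f(1.545000) = 0.052972
  f(a) × f(c) < 0, new interval: [1.280000, 1.545000]

After 1 iteration(s), the approximation is c_1 = 1.545000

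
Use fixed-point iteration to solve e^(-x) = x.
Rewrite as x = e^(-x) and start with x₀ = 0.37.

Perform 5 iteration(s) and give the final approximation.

Equation: e^(-x) = x
Fixed-point form: x = e^(-x)
x₀ = 0.37

x_1 = g(0.370000) = 0.690734
x_2 = g(0.690734) = 0.501208
x_3 = g(0.501208) = 0.605798
x_4 = g(0.605798) = 0.545639
x_5 = g(0.545639) = 0.579472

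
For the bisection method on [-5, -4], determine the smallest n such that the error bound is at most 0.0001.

We need (b-a)/2^n ≤ 0.0001
(-4 - (-5))/2^n ≤ 0.0001
1/2^n ≤ 0.0001
2^n ≥ 10000
n ≥ log₂(10000) = 13.29
n ≥ 14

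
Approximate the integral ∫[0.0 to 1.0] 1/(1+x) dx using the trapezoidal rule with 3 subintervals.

f(x) = 1/(1+x)
a = 0.0, b = 1.0, n = 3
h = (b - a)/n = 0.333333

Trapezoidal rule: (h/2)[f(x₀) + 2f(x₁) + 2f(x₂) + ... + f(xₙ)]

x_0 = 0.0000, f(x_0) = 1.000000, coefficient = 1
x_1 = 0.3333, f(x_1) = 0.750000, coefficient = 2
x_2 = 0.6667, f(x_2) = 0.600000, coefficient = 2
x_3 = 1.0000, f(x_3) = 0.500000, coefficient = 1

I ≈ (0.333333/2) × 4.200000 = 0.700000
Exact value: 0.693147
Error: 0.006853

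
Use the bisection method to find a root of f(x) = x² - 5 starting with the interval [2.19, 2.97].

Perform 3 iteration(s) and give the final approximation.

f(x) = x² - 5
Initial interval: [2.19, 2.97]

Iteration 1:
  c_1 = (2.190000 + 2.970000)/2 = 2.580000
  f(c_1) = f(2.580000) = 1.656400
  f(a) × f(c) < 0, new interval: [2.190000, 2.580000]
Iteration 2:
  c_2 = (2.190000 + 2.580000)/2 = 2.385000
  f(c_2) = f(2.385000) = 0.688225
  f(a) × f(c) < 0, new interval: [2.190000, 2.385000]
Iteration 3:
  c_3 = (2.190000 + 2.385000)/2 = 2.287500
  f(c_3) = f(2.287500) = 0.232656
  f(a) × f(c) < 0, new interval: [2.190000, 2.287500]

After 3 iteration(s), the approximation is c_3 = 2.287500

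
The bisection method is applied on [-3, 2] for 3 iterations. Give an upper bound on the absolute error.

Bisection error bound: |error| ≤ (b-a)/2^n
|error| ≤ (2 - (-3))/2^3 = 5/2^3
|error| ≤ 0.6250000000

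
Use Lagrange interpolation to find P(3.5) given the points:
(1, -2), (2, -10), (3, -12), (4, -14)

Lagrange interpolation formula:
P(x) = Σ yᵢ × Lᵢ(x)
where Lᵢ(x) = Π_{j≠i} (x - xⱼ)/(xᵢ - xⱼ)

L_0(3.5) = (3.5 - 2)/(1 - 2) × (3.5 - 3)/(1 - 3) × (3.5 - 4)/(1 - 4) = 0.062500
L_1(3.5) = (3.5 - 1)/(2 - 1) × (3.5 - 3)/(2 - 3) × (3.5 - 4)/(2 - 4) = -0.312500
L_2(3.5) = (3.5 - 1)/(3 - 1) × (3.5 - 2)/(3 - 2) × (3.5 - 4)/(3 - 4) = 0.937500
L_3(3.5) = (3.5 - 1)/(4 - 1) × (3.5 - 2)/(4 - 2) × (3.5 - 3)/(4 - 3) = 0.312500

P(3.5) = (-2)×L_0(3.5) + (-10)×L_1(3.5) + (-12)×L_2(3.5) + (-14)×L_3(3.5)
P(3.5) = -12.625000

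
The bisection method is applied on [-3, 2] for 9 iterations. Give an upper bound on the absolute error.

Bisection error bound: |error| ≤ (b-a)/2^n
|error| ≤ (2 - (-3))/2^9 = 5/2^9
|error| ≤ 0.0097656250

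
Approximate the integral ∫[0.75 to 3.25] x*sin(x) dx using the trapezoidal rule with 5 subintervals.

f(x) = x*sin(x)
a = 0.75, b = 3.25, n = 5
h = (b - a)/n = 0.500000

Trapezoidal rule: (h/2)[f(x₀) + 2f(x₁) + 2f(x₂) + ... + f(xₙ)]

x_0 = 0.7500, f(x_0) = 0.511229, coefficient = 1
x_1 = 1.2500, f(x_1) = 1.186231, coefficient = 2
x_2 = 1.7500, f(x_2) = 1.721975, coefficient = 2
x_3 = 2.2500, f(x_3) = 1.750665, coefficient = 2
x_4 = 2.7500, f(x_4) = 1.049568, coefficient = 2
x_5 = 3.2500, f(x_5) = -0.351634, coefficient = 1

I ≈ (0.500000/2) × 11.576472 = 2.894118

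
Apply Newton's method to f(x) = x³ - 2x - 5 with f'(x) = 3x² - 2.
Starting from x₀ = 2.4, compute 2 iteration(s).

f(x) = x³ - 2x - 5
f'(x) = 3x² - 2
x₀ = 2.4

Newton-Raphson formula: x_{n+1} = x_n - f(x_n)/f'(x_n)

Iteration 1:
  f(2.400000) = 4.024000
  f'(2.400000) = 15.280000
  x_1 = 2.400000 - 4.024000/15.280000 = 2.136649
Iteration 2:
  f(2.136649) = 0.481082
  f'(2.136649) = 11.695810
  x_2 = 2.136649 - 0.481082/11.695810 = 2.095516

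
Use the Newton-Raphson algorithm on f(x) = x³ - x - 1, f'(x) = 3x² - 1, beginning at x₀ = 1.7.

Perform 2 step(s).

f(x) = x³ - x - 1
f'(x) = 3x² - 1
x₀ = 1.7

Newton-Raphson formula: x_{n+1} = x_n - f(x_n)/f'(x_n)

Iteration 1:
  f(1.700000) = 2.213000
  f'(1.700000) = 7.670000
  x_1 = 1.700000 - 2.213000/7.670000 = 1.411473
Iteration 2:
  f(1.411473) = 0.400544
  f'(1.411473) = 4.976770
  x_2 = 1.411473 - 0.400544/4.976770 = 1.330991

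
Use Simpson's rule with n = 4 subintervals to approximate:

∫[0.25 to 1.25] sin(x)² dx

f(x) = sin(x)²
a = 0.25, b = 1.25, n = 4
h = (b - a)/n = 0.250000

Simpson's rule: (h/3)[f(x₀) + 4f(x₁) + 2f(x₂) + ... + f(xₙ)]

x_0 = 0.2500, f(x_0) = 0.061209, coefficient = 1
x_1 = 0.5000, f(x_1) = 0.229849, coefficient = 4
x_2 = 0.7500, f(x_2) = 0.464631, coefficient = 2
x_3 = 1.0000, f(x_3) = 0.708073, coefficient = 4
x_4 = 1.2500, f(x_4) = 0.900572, coefficient = 1

I ≈ (0.250000/3) × 5.642732 = 0.470228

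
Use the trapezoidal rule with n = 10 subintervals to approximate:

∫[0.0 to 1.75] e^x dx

f(x) = e^x
a = 0.0, b = 1.75, n = 10
h = (b - a)/n = 0.175000

Trapezoidal rule: (h/2)[f(x₀) + 2f(x₁) + 2f(x₂) + ... + f(xₙ)]

x_0 = 0.0000, f(x_0) = 1.000000, coefficient = 1
x_1 = 0.1750, f(x_1) = 1.191246, coefficient = 2
x_2 = 0.3500, f(x_2) = 1.419068, coefficient = 2
x_3 = 0.5250, f(x_3) = 1.690459, coefficient = 2
x_4 = 0.7000, f(x_4) = 2.013753, coefficient = 2
x_5 = 0.8750, f(x_5) = 2.398875, coefficient = 2
x_6 = 1.0500, f(x_6) = 2.857651, coefficient = 2
x_7 = 1.2250, f(x_7) = 3.404166, coefficient = 2
x_8 = 1.4000, f(x_8) = 4.055200, coefficient = 2
x_9 = 1.5750, f(x_9) = 4.830742, coefficient = 2
x_10 = 1.7500, f(x_10) = 5.754603, coefficient = 1

I ≈ (0.175000/2) × 54.476921 = 4.766731
Exact value: 4.754603
Error: 0.012128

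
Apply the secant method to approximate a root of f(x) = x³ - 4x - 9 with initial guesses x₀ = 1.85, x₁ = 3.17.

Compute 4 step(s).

f(x) = x³ - 4x - 9
x₀ = 1.85, x₁ = 3.17

Secant formula: x_{n+1} = x_n - f(x_n)(x_n - x_{n-1})/(f(x_n) - f(x_{n-1}))

Iteration 1:
  f(1.850000) = -10.068375
  f(3.170000) = 10.175013
  x_2 = 3.170000 - 10.175013×(3.170000 - 1.850000)/(10.175013 - (-10.068375))
       = 2.506523
Iteration 2:
  f(3.170000) = 10.175013
  f(2.506523) = -3.278463
  x_3 = 2.506523 - (-3.278463)×(2.506523 - 3.170000)/(-3.278463 - 10.175013)
       = 2.668205
Iteration 3:
  f(2.506523) = -3.278463
  f(2.668205) = -0.677017
  x_4 = 2.668205 - (-0.677017)×(2.668205 - 2.506523)/(-0.677017 - (-3.278463))
       = 2.710282
Iteration 4:
  f(2.668205) = -0.677017
  f(2.710282) = 0.067603
  x_5 = 2.710282 - 0.067603×(2.710282 - 2.668205)/(0.067603 - (-0.677017))
       = 2.706462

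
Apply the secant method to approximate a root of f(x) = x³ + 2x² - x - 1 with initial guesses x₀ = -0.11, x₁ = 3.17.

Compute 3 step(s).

f(x) = x³ + 2x² - x - 1
x₀ = -0.11, x₁ = 3.17

Secant formula: x_{n+1} = x_n - f(x_n)(x_n - x_{n-1})/(f(x_n) - f(x_{n-1}))

Iteration 1:
  f(-0.110000) = -0.867131
  f(3.170000) = 47.782813
  x_2 = 3.170000 - 47.782813×(3.170000 - (-0.110000))/(47.782813 - (-0.867131))
       = -0.051538
Iteration 2:
  f(3.170000) = 47.782813
  f(-0.051538) = -0.943287
  x_3 = -0.051538 - (-0.943287)×(-0.051538 - 3.170000)/(-0.943287 - 47.782813)
       = 0.010828
Iteration 3:
  f(-0.051538) = -0.943287
  f(0.010828) = -1.010592
  x_4 = 0.010828 - (-1.010592)×(0.010828 - (-0.051538))/(-1.010592 - (-0.943287))
       = -0.925596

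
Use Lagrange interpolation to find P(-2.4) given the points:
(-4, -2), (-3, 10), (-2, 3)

Lagrange interpolation formula:
P(x) = Σ yᵢ × Lᵢ(x)
where Lᵢ(x) = Π_{j≠i} (x - xⱼ)/(xᵢ - xⱼ)

L_0(-2.4) = (-2.4 - (-3))/(-4 - (-3)) × (-2.4 - (-2))/(-4 - (-2)) = -0.120000
L_1(-2.4) = (-2.4 - (-4))/(-3 - (-4)) × (-2.4 - (-2))/(-3 - (-2)) = 0.640000
L_2(-2.4) = (-2.4 - (-4))/(-2 - (-4)) × (-2.4 - (-3))/(-2 - (-3)) = 0.480000

P(-2.4) = (-2)×L_0(-2.4) + 10×L_1(-2.4) + 3×L_2(-2.4)
P(-2.4) = 8.080000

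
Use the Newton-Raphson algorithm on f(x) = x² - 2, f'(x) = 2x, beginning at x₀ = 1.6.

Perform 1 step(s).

f(x) = x² - 2
f'(x) = 2x
x₀ = 1.6

Newton-Raphson formula: x_{n+1} = x_n - f(x_n)/f'(x_n)

Iteration 1:
  f(1.600000) = 0.560000
  f'(1.600000) = 3.200000
  x_1 = 1.600000 - 0.560000/3.200000 = 1.425000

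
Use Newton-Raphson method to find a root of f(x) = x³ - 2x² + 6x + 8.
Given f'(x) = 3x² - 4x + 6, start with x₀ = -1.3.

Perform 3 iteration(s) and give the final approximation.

f(x) = x³ - 2x² + 6x + 8
f'(x) = 3x² - 4x + 6
x₀ = -1.3

Newton-Raphson formula: x_{n+1} = x_n - f(x_n)/f'(x_n)

Iteration 1:
  f(-1.300000) = -5.377000
  f'(-1.300000) = 16.270000
  x_1 = -1.300000 - (-5.377000)/16.270000 = -0.969514
Iteration 2:
  f(-0.969514) = -0.608306
  f'(-0.969514) = 12.697933
  x_2 = -0.969514 - (-0.608306)/12.697933 = -0.921609
Iteration 3:
  f(-0.921609) = -0.011155
  f'(-0.921609) = 12.234521
  x_3 = -0.921609 - (-0.011155)/12.234521 = -0.920697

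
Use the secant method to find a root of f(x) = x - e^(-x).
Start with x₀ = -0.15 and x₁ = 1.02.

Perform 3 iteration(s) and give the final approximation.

f(x) = x - e^(-x)
x₀ = -0.15, x₁ = 1.02

Secant formula: x_{n+1} = x_n - f(x_n)(x_n - x_{n-1})/(f(x_n) - f(x_{n-1}))

Iteration 1:
  f(-0.150000) = -1.311834
  f(1.020000) = 0.659405
  x_2 = 1.020000 - 0.659405×(1.020000 - (-0.150000))/(0.659405 - (-1.311834))
       = 0.628620
Iteration 2:
  f(1.020000) = 0.659405
  f(0.628620) = 0.095292
  x_3 = 0.628620 - 0.095292×(0.628620 - 1.020000)/(0.095292 - 0.659405)
       = 0.562506
Iteration 3:
  f(0.628620) = 0.095292
  f(0.562506) = -0.007273
  x_4 = 0.562506 - (-0.007273)×(0.562506 - 0.628620)/(-0.007273 - 0.095292)
       = 0.567194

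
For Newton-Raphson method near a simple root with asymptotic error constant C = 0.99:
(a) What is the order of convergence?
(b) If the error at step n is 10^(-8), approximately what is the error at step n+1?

(a) Newton-Raphson has quadratic (order 2) convergence near simple roots.
    This means |e_{n+1}| ≈ C|e_n|².

(b) With |e_n| = 10^(-8) and C = 0.99:
    |e_{n+1}| ≈ 0.99 × (10^(-8))² = 0.99 × 10^(-16)

(a) 2 (quadratic); (b) |e_{n+1}| ≈ 9.900e-17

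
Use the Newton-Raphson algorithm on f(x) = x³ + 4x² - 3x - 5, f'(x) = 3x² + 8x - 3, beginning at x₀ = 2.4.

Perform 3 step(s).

f(x) = x³ + 4x² - 3x - 5
f'(x) = 3x² + 8x - 3
x₀ = 2.4

Newton-Raphson formula: x_{n+1} = x_n - f(x_n)/f'(x_n)

Iteration 1:
  f(2.400000) = 24.664000
  f'(2.400000) = 33.480000
  x_1 = 2.400000 - 24.664000/33.480000 = 1.663321
Iteration 2:
  f(1.663321) = 5.678396
  f'(1.663321) = 18.606485
  x_2 = 1.663321 - 5.678396/18.606485 = 1.358138
Iteration 3:
  f(1.358138) = 0.808875
  f'(1.358138) = 13.398715
  x_3 = 1.358138 - 0.808875/13.398715 = 1.297768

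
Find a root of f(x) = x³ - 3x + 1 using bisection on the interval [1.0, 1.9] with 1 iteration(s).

f(x) = x³ - 3x + 1
Initial interval: [1.0, 1.9]

Iteration 1:
  c_1 = (1.000000 + 1.900000)/2 = 1.450000
  f(c_1) = f(1.450000) = -0.301375
  f(a) × f(c) ≥ 0, new interval: [1.450000, 1.900000]

After 1 iteration(s), the approximation is c_1 = 1.450000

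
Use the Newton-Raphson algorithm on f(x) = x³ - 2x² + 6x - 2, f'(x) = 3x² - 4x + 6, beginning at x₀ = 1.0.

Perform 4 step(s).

f(x) = x³ - 2x² + 6x - 2
f'(x) = 3x² - 4x + 6
x₀ = 1.0

Newton-Raphson formula: x_{n+1} = x_n - f(x_n)/f'(x_n)

Iteration 1:
  f(1.000000) = 3.000000
  f'(1.000000) = 5.000000
  x_1 = 1.000000 - 3.000000/5.000000 = 0.400000
Iteration 2:
  f(0.400000) = 0.144000
  f'(0.400000) = 4.880000
  x_2 = 0.400000 - 0.144000/4.880000 = 0.370492
Iteration 3:
  f(0.370492) = -0.000722
  f'(0.370492) = 4.929825
  x_3 = 0.370492 - (-0.000722)/4.929825 = 0.370638
Iteration 4:
  f(0.370638) = 0.000000
  f'(0.370638) = 4.929565
  x_4 = 0.370638 - 0.000000/4.929565 = 0.370638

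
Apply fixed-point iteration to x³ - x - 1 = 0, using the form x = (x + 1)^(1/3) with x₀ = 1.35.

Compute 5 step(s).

Equation: x³ - x - 1 = 0
Fixed-point form: x = (x + 1)^(1/3)
x₀ = 1.35

x_1 = g(1.350000) = 1.329503
x_2 = g(1.329503) = 1.325626
x_3 = g(1.325626) = 1.324890
x_4 = g(1.324890) = 1.324751
x_5 = g(1.324751) = 1.324724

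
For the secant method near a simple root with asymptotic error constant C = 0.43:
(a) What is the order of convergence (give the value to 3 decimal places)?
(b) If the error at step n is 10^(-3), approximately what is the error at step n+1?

(a) Secant method has superlinear convergence with order φ = (1+√5)/2 ≈ 1.618.
    This means |e_{n+1}| ≈ C|e_n|^1.618.

(b) With |e_n| = 10^(-3) and C = 0.43:
    |e_{n+1}| ≈ 0.43 × (10^(-3))^1.618 = 0.43 × 10^(-4.85)

(a) ≈ 1.618 (golden ratio); (b) |e_{n+1}| ≈ 6.017e-06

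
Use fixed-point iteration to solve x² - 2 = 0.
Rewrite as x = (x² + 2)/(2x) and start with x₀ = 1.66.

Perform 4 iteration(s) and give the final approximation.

Equation: x² - 2 = 0
Fixed-point form: x = (x² + 2)/(2x)
x₀ = 1.66

x_1 = g(1.660000) = 1.432410
x_2 = g(1.432410) = 1.414329
x_3 = g(1.414329) = 1.414214
x_4 = g(1.414214) = 1.414214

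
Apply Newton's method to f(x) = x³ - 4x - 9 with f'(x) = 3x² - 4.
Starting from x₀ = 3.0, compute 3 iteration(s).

f(x) = x³ - 4x - 9
f'(x) = 3x² - 4
x₀ = 3.0

Newton-Raphson formula: x_{n+1} = x_n - f(x_n)/f'(x_n)

Iteration 1:
  f(3.000000) = 6.000000
  f'(3.000000) = 23.000000
  x_1 = 3.000000 - 6.000000/23.000000 = 2.739130
Iteration 2:
  f(2.739130) = 0.594723
  f'(2.739130) = 18.508507
  x_2 = 2.739130 - 0.594723/18.508507 = 2.706998
Iteration 3:
  f(2.706998) = 0.008451
  f'(2.706998) = 17.983514
  x_3 = 2.706998 - 0.008451/17.983514 = 2.706528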